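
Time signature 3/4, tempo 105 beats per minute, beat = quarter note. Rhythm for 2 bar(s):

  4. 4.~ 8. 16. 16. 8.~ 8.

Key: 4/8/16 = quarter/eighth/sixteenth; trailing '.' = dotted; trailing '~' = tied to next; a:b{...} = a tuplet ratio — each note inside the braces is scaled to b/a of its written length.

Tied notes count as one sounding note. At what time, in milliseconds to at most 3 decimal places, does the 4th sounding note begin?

note 4 onset = 33/8b = 2357.143ms

1. 0.0ms @ 0 + 857.143ms (3/2)
2. 857.143ms @ 3/2 + 1285.714ms (9/4)
3. 2142.857ms @ 15/4 + 214.286ms (3/8)
4. 2357.143ms @ 33/8 + 214.286ms (3/8)
5. 2571.429ms @ 9/2 + 857.143ms (3/2)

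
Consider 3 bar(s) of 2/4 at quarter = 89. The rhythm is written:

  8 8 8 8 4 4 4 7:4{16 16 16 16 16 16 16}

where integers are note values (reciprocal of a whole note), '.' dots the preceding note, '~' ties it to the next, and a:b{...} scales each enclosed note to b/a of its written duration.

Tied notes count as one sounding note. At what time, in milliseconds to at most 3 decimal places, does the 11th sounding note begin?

1. 0.0ms @ 0 + 337.079ms (1/2)
2. 337.079ms @ 1/2 + 337.079ms (1/2)
3. 674.157ms @ 1 + 337.079ms (1/2)
4. 1011.236ms @ 3/2 + 337.079ms (1/2)
5. 1348.315ms @ 2 + 674.157ms (1)
6. 2022.472ms @ 3 + 674.157ms (1)
7. 2696.629ms @ 4 + 674.157ms (1)
8. 3370.787ms @ 5 + 96.308ms (1/7)
9. 3467.095ms @ 36/7 + 96.308ms (1/7)
10. 3563.403ms @ 37/7 + 96.308ms (1/7)
11. 3659.711ms @ 38/7 + 96.308ms (1/7)
12. 3756.019ms @ 39/7 + 96.308ms (1/7)
13. 3852.327ms @ 40/7 + 96.308ms (1/7)
14. 3948.636ms @ 41/7 + 96.308ms (1/7)

note 11 onset = 38/7b = 3659.711ms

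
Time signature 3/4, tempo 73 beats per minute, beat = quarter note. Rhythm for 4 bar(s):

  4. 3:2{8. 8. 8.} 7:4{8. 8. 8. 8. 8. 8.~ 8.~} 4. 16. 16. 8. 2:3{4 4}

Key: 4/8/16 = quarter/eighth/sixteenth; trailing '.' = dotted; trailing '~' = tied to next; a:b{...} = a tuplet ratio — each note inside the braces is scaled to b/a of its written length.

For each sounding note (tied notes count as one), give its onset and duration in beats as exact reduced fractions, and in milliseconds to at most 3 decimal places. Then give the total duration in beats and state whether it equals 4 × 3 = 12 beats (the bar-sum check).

1) 0.0ms=0b +1232.877ms=3/2b
2) 1232.877ms=3/2b +410.959ms=1/2b
3) 1643.836ms=2b +410.959ms=1/2b
4) 2054.795ms=5/2b +410.959ms=1/2b
5) 2465.753ms=3b +352.25ms=3/7b
6) 2818.004ms=24/7b +352.25ms=3/7b
7) 3170.254ms=27/7b +352.25ms=3/7b
8) 3522.505ms=30/7b +352.25ms=3/7b
9) 3874.755ms=33/7b +352.25ms=3/7b
10) 4227.006ms=36/7b +1937.378ms=33/14b
11) 6164.384ms=15/2b +308.219ms=3/8b
12) 6472.603ms=63/8b +308.219ms=3/8b
13) 6780.822ms=33/4b +616.438ms=3/4b
14) 7397.26ms=9b +1232.877ms=3/2b
15) 8630.137ms=21/2b +1232.877ms=3/2b
Σ=12b of 12 (73bpm 3/4) — PASS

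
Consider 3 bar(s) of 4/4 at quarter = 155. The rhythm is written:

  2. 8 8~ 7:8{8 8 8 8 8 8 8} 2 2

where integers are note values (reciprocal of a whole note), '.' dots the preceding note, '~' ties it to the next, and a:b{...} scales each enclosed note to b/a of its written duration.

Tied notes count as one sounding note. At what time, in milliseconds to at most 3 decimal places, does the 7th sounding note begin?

note 7 onset = 44/7b = 2433.18ms

1. 0.0ms @ 0 + 1161.29ms (3)
2. 1161.29ms @ 3 + 193.548ms (1/2)
3. 1354.839ms @ 7/2 + 414.747ms (15/14)
4. 1769.585ms @ 32/7 + 221.198ms (4/7)
5. 1990.783ms @ 36/7 + 221.198ms (4/7)
6. 2211.982ms @ 40/7 + 221.198ms (4/7)
7. 2433.18ms @ 44/7 + 221.198ms (4/7)
8. 2654.378ms @ 48/7 + 221.198ms (4/7)
9. 2875.576ms @ 52/7 + 221.198ms (4/7)
10. 3096.774ms @ 8 + 774.194ms (2)
11. 3870.968ms @ 10 + 774.194ms (2)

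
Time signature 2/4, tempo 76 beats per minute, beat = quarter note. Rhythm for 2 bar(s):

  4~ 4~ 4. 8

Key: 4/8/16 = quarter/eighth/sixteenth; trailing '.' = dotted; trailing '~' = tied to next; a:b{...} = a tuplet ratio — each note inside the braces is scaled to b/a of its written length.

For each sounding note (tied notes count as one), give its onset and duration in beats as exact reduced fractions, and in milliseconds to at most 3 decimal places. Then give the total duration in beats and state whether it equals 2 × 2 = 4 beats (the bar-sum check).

1) 0.0ms=0b +2763.158ms=7/2b
2) 2763.158ms=7/2b +394.737ms=1/2b
Σ=4b of 4 (76bpm 2/4) — PASS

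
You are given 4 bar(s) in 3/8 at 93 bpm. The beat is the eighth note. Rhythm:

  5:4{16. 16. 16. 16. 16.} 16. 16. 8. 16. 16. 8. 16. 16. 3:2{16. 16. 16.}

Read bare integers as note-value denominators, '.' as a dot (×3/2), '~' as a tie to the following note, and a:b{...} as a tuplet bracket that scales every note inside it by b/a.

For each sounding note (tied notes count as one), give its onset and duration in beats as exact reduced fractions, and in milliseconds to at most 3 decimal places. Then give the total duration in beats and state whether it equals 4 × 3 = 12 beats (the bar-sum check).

1) 0.0ms=0b +387.097ms=3/5b
2) 387.097ms=3/5b +387.097ms=3/5b
3) 774.194ms=6/5b +387.097ms=3/5b
4) 1161.29ms=9/5b +387.097ms=3/5b
5) 1548.387ms=12/5b +387.097ms=3/5b
6) 1935.484ms=3b +483.871ms=3/4b
7) 2419.355ms=15/4b +483.871ms=3/4b
8) 2903.226ms=9/2b +967.742ms=3/2b
9) 3870.968ms=6b +483.871ms=3/4b
10) 4354.839ms=27/4b +483.871ms=3/4b
11) 4838.71ms=15/2b +967.742ms=3/2b
12) 5806.452ms=9b +483.871ms=3/4b
13) 6290.323ms=39/4b +483.871ms=3/4b
14) 6774.194ms=21/2b +322.581ms=1/2b
15) 7096.774ms=11b +322.581ms=1/2b
16) 7419.355ms=23/2b +322.581ms=1/2b
Σ=12b of 12 (93bpm 3/8) — PASS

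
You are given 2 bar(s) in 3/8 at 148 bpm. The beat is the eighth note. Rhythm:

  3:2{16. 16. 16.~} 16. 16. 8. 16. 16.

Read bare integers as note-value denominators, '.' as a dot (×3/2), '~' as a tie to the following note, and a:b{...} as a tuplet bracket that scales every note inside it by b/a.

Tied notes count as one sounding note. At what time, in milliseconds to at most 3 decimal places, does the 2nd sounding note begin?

1. 0.0ms @ 0 + 202.703ms (1/2)
2. 202.703ms @ 1/2 + 202.703ms (1/2)
3. 405.405ms @ 1 + 506.757ms (5/4)
4. 912.162ms @ 9/4 + 304.054ms (3/4)
5. 1216.216ms @ 3 + 608.108ms (3/2)
6. 1824.324ms @ 9/2 + 304.054ms (3/4)
7. 2128.378ms @ 21/4 + 304.054ms (3/4)

note 2 onset = 1/2b = 202.703ms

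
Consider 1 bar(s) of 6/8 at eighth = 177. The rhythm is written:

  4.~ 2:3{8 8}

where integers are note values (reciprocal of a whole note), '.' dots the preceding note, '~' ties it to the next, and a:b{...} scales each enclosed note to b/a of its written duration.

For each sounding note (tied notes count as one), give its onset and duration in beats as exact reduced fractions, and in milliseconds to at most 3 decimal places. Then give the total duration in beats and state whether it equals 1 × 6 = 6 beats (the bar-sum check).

1) 0.0ms=0b +1525.424ms=9/2b
2) 1525.424ms=9/2b +508.475ms=3/2b
Σ=6b of 6 (177bpm 6/8) — PASS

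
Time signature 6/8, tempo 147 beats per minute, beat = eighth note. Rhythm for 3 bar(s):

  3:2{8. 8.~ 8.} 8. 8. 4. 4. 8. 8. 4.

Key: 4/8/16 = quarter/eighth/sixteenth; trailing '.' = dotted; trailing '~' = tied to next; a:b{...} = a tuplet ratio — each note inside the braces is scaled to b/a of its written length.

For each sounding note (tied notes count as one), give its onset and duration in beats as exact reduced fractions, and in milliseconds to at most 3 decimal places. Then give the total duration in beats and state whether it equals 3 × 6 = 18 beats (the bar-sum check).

1) 0.0ms=0b +408.163ms=1b
2) 408.163ms=1b +816.327ms=2b
3) 1224.49ms=3b +612.245ms=3/2b
4) 1836.735ms=9/2b +612.245ms=3/2b
5) 2448.98ms=6b +1224.49ms=3b
6) 3673.469ms=9b +1224.49ms=3b
7) 4897.959ms=12b +612.245ms=3/2b
8) 5510.204ms=27/2b +612.245ms=3/2b
9) 6122.449ms=15b +1224.49ms=3b
Σ=18b of 18 (147bpm 6/8) — PASS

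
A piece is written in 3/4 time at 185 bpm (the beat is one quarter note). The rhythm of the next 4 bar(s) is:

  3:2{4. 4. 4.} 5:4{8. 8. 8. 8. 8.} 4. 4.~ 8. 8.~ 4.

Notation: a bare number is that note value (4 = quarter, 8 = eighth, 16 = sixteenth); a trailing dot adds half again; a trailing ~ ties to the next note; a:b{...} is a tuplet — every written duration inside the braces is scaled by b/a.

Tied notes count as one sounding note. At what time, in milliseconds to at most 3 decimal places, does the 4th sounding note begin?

note 4 onset = 3b = 972.973ms

1. 0.0ms @ 0 + 324.324ms (1)
2. 324.324ms @ 1 + 324.324ms (1)
3. 648.649ms @ 2 + 324.324ms (1)
4. 972.973ms @ 3 + 194.595ms (3/5)
5. 1167.568ms @ 18/5 + 194.595ms (3/5)
6. 1362.162ms @ 21/5 + 194.595ms (3/5)
7. 1556.757ms @ 24/5 + 194.595ms (3/5)
8. 1751.351ms @ 27/5 + 194.595ms (3/5)
9. 1945.946ms @ 6 + 486.486ms (3/2)
10. 2432.432ms @ 15/2 + 729.73ms (9/4)
11. 3162.162ms @ 39/4 + 729.73ms (9/4)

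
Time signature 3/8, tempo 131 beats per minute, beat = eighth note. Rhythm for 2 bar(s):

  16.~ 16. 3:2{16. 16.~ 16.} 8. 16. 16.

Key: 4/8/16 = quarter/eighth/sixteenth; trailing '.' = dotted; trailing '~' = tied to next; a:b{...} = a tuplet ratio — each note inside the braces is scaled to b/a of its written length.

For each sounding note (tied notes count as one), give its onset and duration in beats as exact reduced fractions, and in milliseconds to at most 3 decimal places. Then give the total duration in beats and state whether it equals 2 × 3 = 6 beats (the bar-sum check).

1) 0.0ms=0b +687.023ms=3/2b
2) 687.023ms=3/2b +229.008ms=1/2b
3) 916.031ms=2b +458.015ms=1b
4) 1374.046ms=3b +687.023ms=3/2b
5) 2061.069ms=9/2b +343.511ms=3/4b
6) 2404.58ms=21/4b +343.511ms=3/4b
Σ=6b of 6 (131bpm 3/8) — PASS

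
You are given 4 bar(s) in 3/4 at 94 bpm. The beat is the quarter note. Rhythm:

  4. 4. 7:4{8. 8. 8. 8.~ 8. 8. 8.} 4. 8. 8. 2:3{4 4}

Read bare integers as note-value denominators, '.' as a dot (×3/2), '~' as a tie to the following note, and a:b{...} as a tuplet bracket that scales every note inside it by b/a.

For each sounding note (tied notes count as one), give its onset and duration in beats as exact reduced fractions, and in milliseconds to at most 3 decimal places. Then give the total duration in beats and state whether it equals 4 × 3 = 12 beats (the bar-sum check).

1) 0.0ms=0b +957.447ms=3/2b
2) 957.447ms=3/2b +957.447ms=3/2b
3) 1914.894ms=3b +273.556ms=3/7b
4) 2188.45ms=24/7b +273.556ms=3/7b
5) 2462.006ms=27/7b +273.556ms=3/7b
6) 2735.562ms=30/7b +547.112ms=6/7b
7) 3282.675ms=36/7b +273.556ms=3/7b
8) 3556.231ms=39/7b +273.556ms=3/7b
9) 3829.787ms=6b +957.447ms=3/2b
10) 4787.234ms=15/2b +478.723ms=3/4b
11) 5265.957ms=33/4b +478.723ms=3/4b
12) 5744.681ms=9b +957.447ms=3/2b
13) 6702.128ms=21/2b +957.447ms=3/2b
Σ=12b of 12 (94bpm 3/4) — PASS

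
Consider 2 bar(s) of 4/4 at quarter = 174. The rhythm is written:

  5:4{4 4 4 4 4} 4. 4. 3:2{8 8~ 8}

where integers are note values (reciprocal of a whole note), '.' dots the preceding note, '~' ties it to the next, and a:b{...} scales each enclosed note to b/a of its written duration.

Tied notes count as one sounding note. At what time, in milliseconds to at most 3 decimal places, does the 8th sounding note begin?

note 8 onset = 7b = 2413.793ms

1. 0.0ms @ 0 + 275.862ms (4/5)
2. 275.862ms @ 4/5 + 275.862ms (4/5)
3. 551.724ms @ 8/5 + 275.862ms (4/5)
4. 827.586ms @ 12/5 + 275.862ms (4/5)
5. 1103.448ms @ 16/5 + 275.862ms (4/5)
6. 1379.31ms @ 4 + 517.241ms (3/2)
7. 1896.552ms @ 11/2 + 517.241ms (3/2)
8. 2413.793ms @ 7 + 114.943ms (1/3)
9. 2528.736ms @ 22/3 + 229.885ms (2/3)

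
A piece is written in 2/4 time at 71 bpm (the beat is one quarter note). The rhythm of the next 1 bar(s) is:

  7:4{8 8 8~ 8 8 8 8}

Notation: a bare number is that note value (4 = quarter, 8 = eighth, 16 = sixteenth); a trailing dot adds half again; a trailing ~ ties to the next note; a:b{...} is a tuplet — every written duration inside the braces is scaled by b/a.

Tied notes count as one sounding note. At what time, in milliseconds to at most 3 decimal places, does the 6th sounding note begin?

1. 0.0ms @ 0 + 241.449ms (2/7)
2. 241.449ms @ 2/7 + 241.449ms (2/7)
3. 482.897ms @ 4/7 + 482.897ms (4/7)
4. 965.795ms @ 8/7 + 241.449ms (2/7)
5. 1207.243ms @ 10/7 + 241.449ms (2/7)
6. 1448.692ms @ 12/7 + 241.449ms (2/7)

note 6 onset = 12/7b = 1448.692ms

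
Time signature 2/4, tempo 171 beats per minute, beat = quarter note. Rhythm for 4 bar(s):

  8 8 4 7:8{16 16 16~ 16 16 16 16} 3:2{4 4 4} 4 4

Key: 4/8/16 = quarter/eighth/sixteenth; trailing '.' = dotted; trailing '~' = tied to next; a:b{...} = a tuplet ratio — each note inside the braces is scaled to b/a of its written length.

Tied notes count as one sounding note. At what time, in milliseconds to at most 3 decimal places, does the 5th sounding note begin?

1. 0.0ms @ 0 + 175.439ms (1/2)
2. 175.439ms @ 1/2 + 175.439ms (1/2)
3. 350.877ms @ 1 + 350.877ms (1)
4. 701.754ms @ 2 + 100.251ms (2/7)
5. 802.005ms @ 16/7 + 100.251ms (2/7)
6. 902.256ms @ 18/7 + 200.501ms (4/7)
7. 1102.757ms @ 22/7 + 100.251ms (2/7)
8. 1203.008ms @ 24/7 + 100.251ms (2/7)
9. 1303.258ms @ 26/7 + 100.251ms (2/7)
10. 1403.509ms @ 4 + 233.918ms (2/3)
11. 1637.427ms @ 14/3 + 233.918ms (2/3)
12. 1871.345ms @ 16/3 + 233.918ms (2/3)
13. 2105.263ms @ 6 + 350.877ms (1)
14. 2456.14ms @ 7 + 350.877ms (1)

note 5 onset = 16/7b = 802.005ms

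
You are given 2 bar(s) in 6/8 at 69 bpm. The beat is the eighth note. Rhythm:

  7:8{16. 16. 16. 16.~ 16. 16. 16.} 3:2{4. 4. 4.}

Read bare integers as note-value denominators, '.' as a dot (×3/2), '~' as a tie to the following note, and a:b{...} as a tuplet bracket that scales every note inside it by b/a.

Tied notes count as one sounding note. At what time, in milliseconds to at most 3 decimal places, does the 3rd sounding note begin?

1. 0.0ms @ 0 + 745.342ms (6/7)
2. 745.342ms @ 6/7 + 745.342ms (6/7)
3. 1490.683ms @ 12/7 + 745.342ms (6/7)
4. 2236.025ms @ 18/7 + 1490.683ms (12/7)
5. 3726.708ms @ 30/7 + 745.342ms (6/7)
6. 4472.05ms @ 36/7 + 745.342ms (6/7)
7. 5217.391ms @ 6 + 1739.13ms (2)
8. 6956.522ms @ 8 + 1739.13ms (2)
9. 8695.652ms @ 10 + 1739.13ms (2)

note 3 onset = 12/7b = 1490.683ms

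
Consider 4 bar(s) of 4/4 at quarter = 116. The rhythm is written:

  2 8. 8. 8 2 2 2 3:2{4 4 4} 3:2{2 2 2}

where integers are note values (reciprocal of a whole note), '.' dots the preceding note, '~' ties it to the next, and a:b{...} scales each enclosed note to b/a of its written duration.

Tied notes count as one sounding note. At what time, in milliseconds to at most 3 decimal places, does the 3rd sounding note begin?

1. 0.0ms @ 0 + 1034.483ms (2)
2. 1034.483ms @ 2 + 387.931ms (3/4)
3. 1422.414ms @ 11/4 + 387.931ms (3/4)
4. 1810.345ms @ 7/2 + 258.621ms (1/2)
5. 2068.966ms @ 4 + 1034.483ms (2)
6. 3103.448ms @ 6 + 1034.483ms (2)
7. 4137.931ms @ 8 + 1034.483ms (2)
8. 5172.414ms @ 10 + 344.828ms (2/3)
9. 5517.241ms @ 32/3 + 344.828ms (2/3)
10. 5862.069ms @ 34/3 + 344.828ms (2/3)
11. 6206.897ms @ 12 + 689.655ms (4/3)
12. 6896.552ms @ 40/3 + 689.655ms (4/3)
13. 7586.207ms @ 44/3 + 689.655ms (4/3)

note 3 onset = 11/4b = 1422.414ms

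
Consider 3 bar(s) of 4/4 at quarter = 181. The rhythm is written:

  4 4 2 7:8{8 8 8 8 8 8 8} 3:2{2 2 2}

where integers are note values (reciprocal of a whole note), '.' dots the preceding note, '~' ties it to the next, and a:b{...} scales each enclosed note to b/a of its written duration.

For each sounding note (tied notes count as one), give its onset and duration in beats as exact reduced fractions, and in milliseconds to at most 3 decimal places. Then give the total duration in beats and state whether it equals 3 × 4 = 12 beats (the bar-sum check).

1) 0.0ms=0b +331.492ms=1b
2) 331.492ms=1b +331.492ms=1b
3) 662.983ms=2b +662.983ms=2b
4) 1325.967ms=4b +189.424ms=4/7b
5) 1515.391ms=32/7b +189.424ms=4/7b
6) 1704.815ms=36/7b +189.424ms=4/7b
7) 1894.238ms=40/7b +189.424ms=4/7b
8) 2083.662ms=44/7b +189.424ms=4/7b
9) 2273.086ms=48/7b +189.424ms=4/7b
10) 2462.51ms=52/7b +189.424ms=4/7b
11) 2651.934ms=8b +441.989ms=4/3b
12) 3093.923ms=28/3b +441.989ms=4/3b
13) 3535.912ms=32/3b +441.989ms=4/3b
Σ=12b of 12 (181bpm 4/4) — PASS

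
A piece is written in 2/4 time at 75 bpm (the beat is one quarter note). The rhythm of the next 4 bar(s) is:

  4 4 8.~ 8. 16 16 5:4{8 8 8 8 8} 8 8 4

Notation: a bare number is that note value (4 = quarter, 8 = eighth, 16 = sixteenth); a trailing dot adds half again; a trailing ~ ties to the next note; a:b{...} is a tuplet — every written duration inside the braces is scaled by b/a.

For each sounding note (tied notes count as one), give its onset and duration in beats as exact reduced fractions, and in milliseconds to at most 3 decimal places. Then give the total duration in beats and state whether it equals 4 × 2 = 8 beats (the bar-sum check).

1) 0.0ms=0b +800.0ms=1b
2) 800.0ms=1b +800.0ms=1b
3) 1600.0ms=2b +1200.0ms=3/2b
4) 2800.0ms=7/2b +200.0ms=1/4b
5) 3000.0ms=15/4b +200.0ms=1/4b
6) 3200.0ms=4b +320.0ms=2/5b
7) 3520.0ms=22/5b +320.0ms=2/5b
8) 3840.0ms=24/5b +320.0ms=2/5b
9) 4160.0ms=26/5b +320.0ms=2/5b
10) 4480.0ms=28/5b +320.0ms=2/5b
11) 4800.0ms=6b +400.0ms=1/2b
12) 5200.0ms=13/2b +400.0ms=1/2b
13) 5600.0ms=7b +800.0ms=1b
Σ=8b of 8 (75bpm 2/4) — PASS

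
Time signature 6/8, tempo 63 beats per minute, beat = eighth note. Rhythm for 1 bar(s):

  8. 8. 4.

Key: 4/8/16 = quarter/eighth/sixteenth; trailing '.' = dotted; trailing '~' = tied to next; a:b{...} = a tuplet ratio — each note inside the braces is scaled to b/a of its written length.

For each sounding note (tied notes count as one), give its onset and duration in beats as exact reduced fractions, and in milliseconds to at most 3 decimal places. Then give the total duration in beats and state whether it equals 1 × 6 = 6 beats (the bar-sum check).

1) 0.0ms=0b +1428.571ms=3/2b
2) 1428.571ms=3/2b +1428.571ms=3/2b
3) 2857.143ms=3b +2857.143ms=3b
Σ=6b of 6 (63bpm 6/8) — PASS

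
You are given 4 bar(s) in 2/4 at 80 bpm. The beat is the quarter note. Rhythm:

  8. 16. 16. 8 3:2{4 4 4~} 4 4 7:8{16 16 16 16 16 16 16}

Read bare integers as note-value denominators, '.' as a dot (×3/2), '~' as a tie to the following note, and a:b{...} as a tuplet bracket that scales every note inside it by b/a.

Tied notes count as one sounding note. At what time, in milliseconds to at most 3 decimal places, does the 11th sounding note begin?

note 11 onset = 46/7b = 4928.571ms

1. 0.0ms @ 0 + 562.5ms (3/4)
2. 562.5ms @ 3/4 + 281.25ms (3/8)
3. 843.75ms @ 9/8 + 281.25ms (3/8)
4. 1125.0ms @ 3/2 + 375.0ms (1/2)
5. 1500.0ms @ 2 + 500.0ms (2/3)
6. 2000.0ms @ 8/3 + 500.0ms (2/3)
7. 2500.0ms @ 10/3 + 1250.0ms (5/3)
8. 3750.0ms @ 5 + 750.0ms (1)
9. 4500.0ms @ 6 + 214.286ms (2/7)
10. 4714.286ms @ 44/7 + 214.286ms (2/7)
11. 4928.571ms @ 46/7 + 214.286ms (2/7)
12. 5142.857ms @ 48/7 + 214.286ms (2/7)
13. 5357.143ms @ 50/7 + 214.286ms (2/7)
14. 5571.429ms @ 52/7 + 214.286ms (2/7)
15. 5785.714ms @ 54/7 + 214.286ms (2/7)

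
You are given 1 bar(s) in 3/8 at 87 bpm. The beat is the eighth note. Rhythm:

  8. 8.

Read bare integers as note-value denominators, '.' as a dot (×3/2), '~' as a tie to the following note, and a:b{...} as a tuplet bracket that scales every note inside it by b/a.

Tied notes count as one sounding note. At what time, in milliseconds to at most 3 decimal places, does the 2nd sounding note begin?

1. 0.0ms @ 0 + 1034.483ms (3/2)
2. 1034.483ms @ 3/2 + 1034.483ms (3/2)

note 2 onset = 3/2b = 1034.483ms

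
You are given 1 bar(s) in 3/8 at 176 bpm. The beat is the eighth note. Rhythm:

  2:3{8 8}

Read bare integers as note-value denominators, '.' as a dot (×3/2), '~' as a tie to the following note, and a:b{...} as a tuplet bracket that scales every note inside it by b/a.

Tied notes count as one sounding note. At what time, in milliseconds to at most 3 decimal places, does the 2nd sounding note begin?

note 2 onset = 3/2b = 511.364ms

1. 0.0ms @ 0 + 511.364ms (3/2)
2. 511.364ms @ 3/2 + 511.364ms (3/2)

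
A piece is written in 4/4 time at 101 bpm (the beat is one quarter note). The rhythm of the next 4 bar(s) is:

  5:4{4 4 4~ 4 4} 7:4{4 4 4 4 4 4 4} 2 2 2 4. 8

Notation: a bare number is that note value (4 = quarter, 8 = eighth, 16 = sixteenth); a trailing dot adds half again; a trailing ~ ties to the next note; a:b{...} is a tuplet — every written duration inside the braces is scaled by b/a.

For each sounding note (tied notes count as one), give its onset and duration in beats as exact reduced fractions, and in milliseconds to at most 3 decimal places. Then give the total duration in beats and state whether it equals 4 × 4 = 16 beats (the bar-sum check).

1) 0.0ms=0b +475.248ms=4/5b
2) 475.248ms=4/5b +475.248ms=4/5b
3) 950.495ms=8/5b +950.495ms=8/5b
4) 1900.99ms=16/5b +475.248ms=4/5b
5) 2376.238ms=4b +339.463ms=4/7b
6) 2715.7ms=32/7b +339.463ms=4/7b
7) 3055.163ms=36/7b +339.463ms=4/7b
8) 3394.625ms=40/7b +339.463ms=4/7b
9) 3734.088ms=44/7b +339.463ms=4/7b
10) 4073.55ms=48/7b +339.463ms=4/7b
11) 4413.013ms=52/7b +339.463ms=4/7b
12) 4752.475ms=8b +1188.119ms=2b
13) 5940.594ms=10b +1188.119ms=2b
14) 7128.713ms=12b +1188.119ms=2b
15) 8316.832ms=14b +891.089ms=3/2b
16) 9207.921ms=31/2b +297.03ms=1/2b
Σ=16b of 16 (101bpm 4/4) — PASS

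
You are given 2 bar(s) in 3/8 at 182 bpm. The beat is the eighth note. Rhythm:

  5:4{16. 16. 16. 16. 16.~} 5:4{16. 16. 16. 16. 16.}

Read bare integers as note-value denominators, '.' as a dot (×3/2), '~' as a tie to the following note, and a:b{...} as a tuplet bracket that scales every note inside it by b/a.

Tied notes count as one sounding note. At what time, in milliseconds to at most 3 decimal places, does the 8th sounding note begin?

note 8 onset = 24/5b = 1582.418ms

1. 0.0ms @ 0 + 197.802ms (3/5)
2. 197.802ms @ 3/5 + 197.802ms (3/5)
3. 395.604ms @ 6/5 + 197.802ms (3/5)
4. 593.407ms @ 9/5 + 197.802ms (3/5)
5. 791.209ms @ 12/5 + 395.604ms (6/5)
6. 1186.813ms @ 18/5 + 197.802ms (3/5)
7. 1384.615ms @ 21/5 + 197.802ms (3/5)
8. 1582.418ms @ 24/5 + 197.802ms (3/5)
9. 1780.22ms @ 27/5 + 197.802ms (3/5)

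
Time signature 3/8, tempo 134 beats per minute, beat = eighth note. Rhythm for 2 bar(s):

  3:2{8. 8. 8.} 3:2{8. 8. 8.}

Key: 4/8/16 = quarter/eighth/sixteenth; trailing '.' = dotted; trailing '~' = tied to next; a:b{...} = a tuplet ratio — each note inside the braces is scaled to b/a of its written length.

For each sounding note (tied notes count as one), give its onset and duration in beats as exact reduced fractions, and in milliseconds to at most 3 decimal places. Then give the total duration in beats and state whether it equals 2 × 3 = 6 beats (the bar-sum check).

1) 0.0ms=0b +447.761ms=1b
2) 447.761ms=1b +447.761ms=1b
3) 895.522ms=2b +447.761ms=1b
4) 1343.284ms=3b +447.761ms=1b
5) 1791.045ms=4b +447.761ms=1b
6) 2238.806ms=5b +447.761ms=1b
Σ=6b of 6 (134bpm 3/8) — PASS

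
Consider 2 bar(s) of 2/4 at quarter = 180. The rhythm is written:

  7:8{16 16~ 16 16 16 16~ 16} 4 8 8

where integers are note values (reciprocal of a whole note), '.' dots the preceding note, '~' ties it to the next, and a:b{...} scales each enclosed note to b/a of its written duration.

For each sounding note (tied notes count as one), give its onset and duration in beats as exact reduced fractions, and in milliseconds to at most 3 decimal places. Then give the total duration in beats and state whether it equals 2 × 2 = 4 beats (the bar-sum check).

1) 0.0ms=0b +95.238ms=2/7b
2) 95.238ms=2/7b +190.476ms=4/7b
3) 285.714ms=6/7b +95.238ms=2/7b
4) 380.952ms=8/7b +95.238ms=2/7b
5) 476.19ms=10/7b +190.476ms=4/7b
6) 666.667ms=2b +333.333ms=1b
7) 1000.0ms=3b +166.667ms=1/2b
8) 1166.667ms=7/2b +166.667ms=1/2b
Σ=4b of 4 (180bpm 2/4) — PASS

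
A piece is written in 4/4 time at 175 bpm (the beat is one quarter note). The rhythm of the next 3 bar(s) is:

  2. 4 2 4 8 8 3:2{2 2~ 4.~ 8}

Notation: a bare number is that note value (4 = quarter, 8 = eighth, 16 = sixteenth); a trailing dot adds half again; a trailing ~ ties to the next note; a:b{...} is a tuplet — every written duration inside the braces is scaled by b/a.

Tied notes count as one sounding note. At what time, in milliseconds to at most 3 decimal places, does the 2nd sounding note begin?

note 2 onset = 3b = 1028.571ms

1. 0.0ms @ 0 + 1028.571ms (3)
2. 1028.571ms @ 3 + 342.857ms (1)
3. 1371.429ms @ 4 + 685.714ms (2)
4. 2057.143ms @ 6 + 342.857ms (1)
5. 2400.0ms @ 7 + 171.429ms (1/2)
6. 2571.429ms @ 15/2 + 171.429ms (1/2)
7. 2742.857ms @ 8 + 457.143ms (4/3)
8. 3200.0ms @ 28/3 + 914.286ms (8/3)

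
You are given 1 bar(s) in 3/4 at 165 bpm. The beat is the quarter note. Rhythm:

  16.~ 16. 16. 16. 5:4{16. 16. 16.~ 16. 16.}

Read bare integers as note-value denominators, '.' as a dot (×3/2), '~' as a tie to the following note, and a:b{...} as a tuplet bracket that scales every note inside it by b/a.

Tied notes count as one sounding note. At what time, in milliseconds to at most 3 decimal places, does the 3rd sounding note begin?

note 3 onset = 9/8b = 409.091ms

1. 0.0ms @ 0 + 272.727ms (3/4)
2. 272.727ms @ 3/4 + 136.364ms (3/8)
3. 409.091ms @ 9/8 + 136.364ms (3/8)
4. 545.455ms @ 3/2 + 109.091ms (3/10)
5. 654.545ms @ 9/5 + 109.091ms (3/10)
6. 763.636ms @ 21/10 + 218.182ms (3/5)
7. 981.818ms @ 27/10 + 109.091ms (3/10)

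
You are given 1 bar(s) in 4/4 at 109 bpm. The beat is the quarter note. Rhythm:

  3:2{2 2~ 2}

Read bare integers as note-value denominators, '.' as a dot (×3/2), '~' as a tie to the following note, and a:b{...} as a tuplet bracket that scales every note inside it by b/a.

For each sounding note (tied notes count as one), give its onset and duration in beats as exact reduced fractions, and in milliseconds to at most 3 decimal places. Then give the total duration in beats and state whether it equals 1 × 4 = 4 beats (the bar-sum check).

1) 0.0ms=0b +733.945ms=4/3b
2) 733.945ms=4/3b +1467.89ms=8/3b
Σ=4b of 4 (109bpm 4/4) — PASS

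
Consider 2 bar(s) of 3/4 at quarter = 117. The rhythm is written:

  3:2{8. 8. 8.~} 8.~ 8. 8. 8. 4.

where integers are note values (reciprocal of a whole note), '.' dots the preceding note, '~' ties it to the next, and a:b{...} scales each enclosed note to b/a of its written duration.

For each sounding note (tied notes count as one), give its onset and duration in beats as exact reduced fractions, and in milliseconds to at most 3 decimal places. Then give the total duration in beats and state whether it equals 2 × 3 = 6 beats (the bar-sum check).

1) 0.0ms=0b +256.41ms=1/2b
2) 256.41ms=1/2b +256.41ms=1/2b
3) 512.821ms=1b +1025.641ms=2b
4) 1538.462ms=3b +384.615ms=3/4b
5) 1923.077ms=15/4b +384.615ms=3/4b
6) 2307.692ms=9/2b +769.231ms=3/2b
Σ=6b of 6 (117bpm 3/4) — PASS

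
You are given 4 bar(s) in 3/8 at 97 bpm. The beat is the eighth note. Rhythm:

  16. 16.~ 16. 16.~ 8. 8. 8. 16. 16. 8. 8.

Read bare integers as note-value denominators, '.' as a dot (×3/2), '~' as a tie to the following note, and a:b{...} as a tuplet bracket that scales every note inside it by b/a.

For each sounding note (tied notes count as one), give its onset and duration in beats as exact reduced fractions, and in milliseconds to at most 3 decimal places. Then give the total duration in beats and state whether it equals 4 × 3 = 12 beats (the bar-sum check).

1) 0.0ms=0b +463.918ms=3/4b
2) 463.918ms=3/4b +927.835ms=3/2b
3) 1391.753ms=9/4b +1391.753ms=9/4b
4) 2783.505ms=9/2b +927.835ms=3/2b
5) 3711.34ms=6b +927.835ms=3/2b
6) 4639.175ms=15/2b +463.918ms=3/4b
7) 5103.093ms=33/4b +463.918ms=3/4b
8) 5567.01ms=9b +927.835ms=3/2b
9) 6494.845ms=21/2b +927.835ms=3/2b
Σ=12b of 12 (97bpm 3/8) — PASS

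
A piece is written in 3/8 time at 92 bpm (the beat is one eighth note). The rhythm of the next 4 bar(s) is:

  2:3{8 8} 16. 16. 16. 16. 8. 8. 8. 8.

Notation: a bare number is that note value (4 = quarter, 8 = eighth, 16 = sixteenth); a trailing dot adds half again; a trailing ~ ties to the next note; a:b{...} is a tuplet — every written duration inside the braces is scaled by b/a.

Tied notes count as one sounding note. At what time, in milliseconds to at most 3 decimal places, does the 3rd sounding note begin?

1. 0.0ms @ 0 + 978.261ms (3/2)
2. 978.261ms @ 3/2 + 978.261ms (3/2)
3. 1956.522ms @ 3 + 489.13ms (3/4)
4. 2445.652ms @ 15/4 + 489.13ms (3/4)
5. 2934.783ms @ 9/2 + 489.13ms (3/4)
6. 3423.913ms @ 21/4 + 489.13ms (3/4)
7. 3913.043ms @ 6 + 978.261ms (3/2)
8. 4891.304ms @ 15/2 + 978.261ms (3/2)
9. 5869.565ms @ 9 + 978.261ms (3/2)
10. 6847.826ms @ 21/2 + 978.261ms (3/2)

note 3 onset = 3b = 1956.522ms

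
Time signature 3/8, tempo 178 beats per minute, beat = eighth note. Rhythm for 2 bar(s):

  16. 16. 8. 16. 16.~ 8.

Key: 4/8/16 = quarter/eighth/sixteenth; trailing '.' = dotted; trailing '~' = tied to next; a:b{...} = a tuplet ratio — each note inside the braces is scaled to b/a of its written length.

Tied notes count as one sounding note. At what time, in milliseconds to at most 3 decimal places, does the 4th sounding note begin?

1. 0.0ms @ 0 + 252.809ms (3/4)
2. 252.809ms @ 3/4 + 252.809ms (3/4)
3. 505.618ms @ 3/2 + 505.618ms (3/2)
4. 1011.236ms @ 3 + 252.809ms (3/4)
5. 1264.045ms @ 15/4 + 758.427ms (9/4)

note 4 onset = 3b = 1011.236ms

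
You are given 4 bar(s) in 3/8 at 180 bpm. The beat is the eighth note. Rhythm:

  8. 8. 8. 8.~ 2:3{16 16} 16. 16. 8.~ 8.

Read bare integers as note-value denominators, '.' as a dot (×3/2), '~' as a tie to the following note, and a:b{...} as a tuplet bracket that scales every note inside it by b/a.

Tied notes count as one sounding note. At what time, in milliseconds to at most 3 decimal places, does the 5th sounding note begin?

note 5 onset = 27/4b = 2250.0ms

1. 0.0ms @ 0 + 500.0ms (3/2)
2. 500.0ms @ 3/2 + 500.0ms (3/2)
3. 1000.0ms @ 3 + 500.0ms (3/2)
4. 1500.0ms @ 9/2 + 750.0ms (9/4)
5. 2250.0ms @ 27/4 + 250.0ms (3/4)
6. 2500.0ms @ 15/2 + 250.0ms (3/4)
7. 2750.0ms @ 33/4 + 250.0ms (3/4)
8. 3000.0ms @ 9 + 1000.0ms (3)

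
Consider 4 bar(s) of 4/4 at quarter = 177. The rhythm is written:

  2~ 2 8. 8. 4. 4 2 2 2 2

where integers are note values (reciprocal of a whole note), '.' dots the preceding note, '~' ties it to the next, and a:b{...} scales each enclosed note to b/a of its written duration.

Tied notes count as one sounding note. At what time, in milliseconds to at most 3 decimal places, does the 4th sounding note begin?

note 4 onset = 11/2b = 1864.407ms

1. 0.0ms @ 0 + 1355.932ms (4)
2. 1355.932ms @ 4 + 254.237ms (3/4)
3. 1610.169ms @ 19/4 + 254.237ms (3/4)
4. 1864.407ms @ 11/2 + 508.475ms (3/2)
5. 2372.881ms @ 7 + 338.983ms (1)
6. 2711.864ms @ 8 + 677.966ms (2)
7. 3389.831ms @ 10 + 677.966ms (2)
8. 4067.797ms @ 12 + 677.966ms (2)
9. 4745.763ms @ 14 + 677.966ms (2)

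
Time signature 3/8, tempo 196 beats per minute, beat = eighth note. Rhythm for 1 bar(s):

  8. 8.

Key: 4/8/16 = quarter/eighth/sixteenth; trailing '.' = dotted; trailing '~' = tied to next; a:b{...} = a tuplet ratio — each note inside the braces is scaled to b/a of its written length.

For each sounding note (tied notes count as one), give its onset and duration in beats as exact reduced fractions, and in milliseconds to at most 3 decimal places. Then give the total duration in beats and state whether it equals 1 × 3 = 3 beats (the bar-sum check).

1) 0.0ms=0b +459.184ms=3/2b
2) 459.184ms=3/2b +459.184ms=3/2b
Σ=3b of 3 (196bpm 3/8) — PASS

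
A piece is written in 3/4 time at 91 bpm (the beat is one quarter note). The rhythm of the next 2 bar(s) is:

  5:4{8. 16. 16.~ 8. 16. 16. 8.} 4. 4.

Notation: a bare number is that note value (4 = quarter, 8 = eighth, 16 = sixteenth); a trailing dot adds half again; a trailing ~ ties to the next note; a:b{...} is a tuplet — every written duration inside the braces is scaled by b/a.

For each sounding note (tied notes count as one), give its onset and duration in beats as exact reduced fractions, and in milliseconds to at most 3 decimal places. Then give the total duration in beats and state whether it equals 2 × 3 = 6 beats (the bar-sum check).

1) 0.0ms=0b +395.604ms=3/5b
2) 395.604ms=3/5b +197.802ms=3/10b
3) 593.407ms=9/10b +593.407ms=9/10b
4) 1186.813ms=9/5b +197.802ms=3/10b
5) 1384.615ms=21/10b +197.802ms=3/10b
6) 1582.418ms=12/5b +395.604ms=3/5b
7) 1978.022ms=3b +989.011ms=3/2b
8) 2967.033ms=9/2b +989.011ms=3/2b
Σ=6b of 6 (91bpm 3/4) — PASS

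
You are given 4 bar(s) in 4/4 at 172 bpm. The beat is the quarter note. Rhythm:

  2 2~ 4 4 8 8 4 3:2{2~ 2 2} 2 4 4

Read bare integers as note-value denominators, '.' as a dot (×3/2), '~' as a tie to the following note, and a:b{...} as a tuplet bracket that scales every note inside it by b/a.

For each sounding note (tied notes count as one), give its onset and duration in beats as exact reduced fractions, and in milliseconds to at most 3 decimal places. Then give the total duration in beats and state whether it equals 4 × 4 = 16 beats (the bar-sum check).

1) 0.0ms=0b +697.674ms=2b
2) 697.674ms=2b +1046.512ms=3b
3) 1744.186ms=5b +348.837ms=1b
4) 2093.023ms=6b +174.419ms=1/2b
5) 2267.442ms=13/2b +174.419ms=1/2b
6) 2441.86ms=7b +348.837ms=1b
7) 2790.698ms=8b +930.233ms=8/3b
8) 3720.93ms=32/3b +465.116ms=4/3b
9) 4186.047ms=12b +697.674ms=2b
10) 4883.721ms=14b +348.837ms=1b
11) 5232.558ms=15b +348.837ms=1b
Σ=16b of 16 (172bpm 4/4) — PASS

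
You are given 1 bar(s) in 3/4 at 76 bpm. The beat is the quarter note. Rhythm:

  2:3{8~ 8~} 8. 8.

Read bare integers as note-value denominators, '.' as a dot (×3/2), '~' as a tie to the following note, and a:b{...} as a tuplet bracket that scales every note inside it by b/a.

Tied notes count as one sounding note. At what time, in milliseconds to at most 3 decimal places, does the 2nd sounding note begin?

note 2 onset = 9/4b = 1776.316ms

1. 0.0ms @ 0 + 1776.316ms (9/4)
2. 1776.316ms @ 9/4 + 592.105ms (3/4)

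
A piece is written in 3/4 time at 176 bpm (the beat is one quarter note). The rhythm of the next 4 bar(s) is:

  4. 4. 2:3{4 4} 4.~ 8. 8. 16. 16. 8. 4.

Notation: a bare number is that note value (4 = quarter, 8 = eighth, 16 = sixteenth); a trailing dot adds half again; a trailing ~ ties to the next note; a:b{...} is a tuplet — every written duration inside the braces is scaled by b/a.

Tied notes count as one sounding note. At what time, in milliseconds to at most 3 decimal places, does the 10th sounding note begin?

1. 0.0ms @ 0 + 511.364ms (3/2)
2. 511.364ms @ 3/2 + 511.364ms (3/2)
3. 1022.727ms @ 3 + 511.364ms (3/2)
4. 1534.091ms @ 9/2 + 511.364ms (3/2)
5. 2045.455ms @ 6 + 767.045ms (9/4)
6. 2812.5ms @ 33/4 + 255.682ms (3/4)
7. 3068.182ms @ 9 + 127.841ms (3/8)
8. 3196.023ms @ 75/8 + 127.841ms (3/8)
9. 3323.864ms @ 39/4 + 255.682ms (3/4)
10. 3579.545ms @ 21/2 + 511.364ms (3/2)

note 10 onset = 21/2b = 3579.545ms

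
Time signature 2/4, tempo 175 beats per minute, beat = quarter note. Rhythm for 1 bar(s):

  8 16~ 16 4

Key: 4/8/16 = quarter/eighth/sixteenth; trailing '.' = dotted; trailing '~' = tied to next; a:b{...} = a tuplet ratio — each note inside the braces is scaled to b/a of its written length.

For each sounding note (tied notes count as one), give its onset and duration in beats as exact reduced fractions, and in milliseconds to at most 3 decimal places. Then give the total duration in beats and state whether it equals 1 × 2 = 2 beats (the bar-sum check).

1) 0.0ms=0b +171.429ms=1/2b
2) 171.429ms=1/2b +171.429ms=1/2b
3) 342.857ms=1b +342.857ms=1b
Σ=2b of 2 (175bpm 2/4) — PASS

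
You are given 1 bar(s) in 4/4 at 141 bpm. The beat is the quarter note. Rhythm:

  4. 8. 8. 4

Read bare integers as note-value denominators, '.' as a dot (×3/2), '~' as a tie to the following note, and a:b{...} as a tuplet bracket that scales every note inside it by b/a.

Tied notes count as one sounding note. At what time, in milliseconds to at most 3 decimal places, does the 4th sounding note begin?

1. 0.0ms @ 0 + 638.298ms (3/2)
2. 638.298ms @ 3/2 + 319.149ms (3/4)
3. 957.447ms @ 9/4 + 319.149ms (3/4)
4. 1276.596ms @ 3 + 425.532ms (1)

note 4 onset = 3b = 1276.596ms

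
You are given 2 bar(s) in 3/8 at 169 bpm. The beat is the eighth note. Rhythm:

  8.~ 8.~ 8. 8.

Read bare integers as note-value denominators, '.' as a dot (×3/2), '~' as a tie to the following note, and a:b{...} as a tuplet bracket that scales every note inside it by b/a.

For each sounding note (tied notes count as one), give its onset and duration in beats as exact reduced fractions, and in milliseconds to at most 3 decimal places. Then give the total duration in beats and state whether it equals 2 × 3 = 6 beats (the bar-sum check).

1) 0.0ms=0b +1597.633ms=9/2b
2) 1597.633ms=9/2b +532.544ms=3/2b
Σ=6b of 6 (169bpm 3/8) — PASS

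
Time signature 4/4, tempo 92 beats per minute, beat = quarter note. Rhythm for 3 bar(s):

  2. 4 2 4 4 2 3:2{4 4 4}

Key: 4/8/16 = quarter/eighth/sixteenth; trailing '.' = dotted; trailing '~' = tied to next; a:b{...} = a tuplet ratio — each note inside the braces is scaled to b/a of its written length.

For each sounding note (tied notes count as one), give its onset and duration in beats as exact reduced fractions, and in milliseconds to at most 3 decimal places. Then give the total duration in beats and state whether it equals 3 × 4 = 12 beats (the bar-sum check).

1) 0.0ms=0b +1956.522ms=3b
2) 1956.522ms=3b +652.174ms=1b
3) 2608.696ms=4b +1304.348ms=2b
4) 3913.043ms=6b +652.174ms=1b
5) 4565.217ms=7b +652.174ms=1b
6) 5217.391ms=8b +1304.348ms=2b
7) 6521.739ms=10b +434.783ms=2/3b
8) 6956.522ms=32/3b +434.783ms=2/3b
9) 7391.304ms=34/3b +434.783ms=2/3b
Σ=12b of 12 (92bpm 4/4) — PASS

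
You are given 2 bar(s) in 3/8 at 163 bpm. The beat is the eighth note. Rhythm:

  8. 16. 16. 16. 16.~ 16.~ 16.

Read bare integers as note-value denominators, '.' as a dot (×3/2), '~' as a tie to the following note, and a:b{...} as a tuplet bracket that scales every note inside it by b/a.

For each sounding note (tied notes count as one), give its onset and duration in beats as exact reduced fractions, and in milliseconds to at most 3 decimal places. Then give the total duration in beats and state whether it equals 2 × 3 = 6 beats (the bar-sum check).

1) 0.0ms=0b +552.147ms=3/2b
2) 552.147ms=3/2b +276.074ms=3/4b
3) 828.221ms=9/4b +276.074ms=3/4b
4) 1104.294ms=3b +276.074ms=3/4b
5) 1380.368ms=15/4b +828.221ms=9/4b
Σ=6b of 6 (163bpm 3/8) — PASS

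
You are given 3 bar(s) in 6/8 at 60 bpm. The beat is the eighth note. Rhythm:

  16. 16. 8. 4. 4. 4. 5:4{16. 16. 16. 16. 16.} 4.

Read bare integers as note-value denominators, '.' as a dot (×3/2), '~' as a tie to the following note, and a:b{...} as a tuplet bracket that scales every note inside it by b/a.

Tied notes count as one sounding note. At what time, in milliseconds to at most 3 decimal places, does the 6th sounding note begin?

1. 0.0ms @ 0 + 750.0ms (3/4)
2. 750.0ms @ 3/4 + 750.0ms (3/4)
3. 1500.0ms @ 3/2 + 1500.0ms (3/2)
4. 3000.0ms @ 3 + 3000.0ms (3)
5. 6000.0ms @ 6 + 3000.0ms (3)
6. 9000.0ms @ 9 + 3000.0ms (3)
7. 12000.0ms @ 12 + 600.0ms (3/5)
8. 12600.0ms @ 63/5 + 600.0ms (3/5)
9. 13200.0ms @ 66/5 + 600.0ms (3/5)
10. 13800.0ms @ 69/5 + 600.0ms (3/5)
11. 14400.0ms @ 72/5 + 600.0ms (3/5)
12. 15000.0ms @ 15 + 3000.0ms (3)

note 6 onset = 9b = 9000.0ms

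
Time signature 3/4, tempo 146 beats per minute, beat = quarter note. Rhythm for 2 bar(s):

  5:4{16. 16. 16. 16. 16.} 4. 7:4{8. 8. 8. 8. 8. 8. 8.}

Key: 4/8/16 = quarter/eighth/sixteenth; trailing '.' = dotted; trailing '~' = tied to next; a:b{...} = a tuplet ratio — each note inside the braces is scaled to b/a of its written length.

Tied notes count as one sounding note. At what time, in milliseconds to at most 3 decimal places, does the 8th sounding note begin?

1. 0.0ms @ 0 + 123.288ms (3/10)
2. 123.288ms @ 3/10 + 123.288ms (3/10)
3. 246.575ms @ 3/5 + 123.288ms (3/10)
4. 369.863ms @ 9/10 + 123.288ms (3/10)
5. 493.151ms @ 6/5 + 123.288ms (3/10)
6. 616.438ms @ 3/2 + 616.438ms (3/2)
7. 1232.877ms @ 3 + 176.125ms (3/7)
8. 1409.002ms @ 24/7 + 176.125ms (3/7)
9. 1585.127ms @ 27/7 + 176.125ms (3/7)
10. 1761.252ms @ 30/7 + 176.125ms (3/7)
11. 1937.378ms @ 33/7 + 176.125ms (3/7)
12. 2113.503ms @ 36/7 + 176.125ms (3/7)
13. 2289.628ms @ 39/7 + 176.125ms (3/7)

note 8 onset = 24/7b = 1409.002ms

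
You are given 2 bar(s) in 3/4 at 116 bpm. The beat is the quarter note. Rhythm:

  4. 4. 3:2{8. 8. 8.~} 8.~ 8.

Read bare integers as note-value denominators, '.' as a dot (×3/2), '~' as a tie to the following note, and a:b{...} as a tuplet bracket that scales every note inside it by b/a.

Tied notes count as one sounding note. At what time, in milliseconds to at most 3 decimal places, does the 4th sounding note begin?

note 4 onset = 7/2b = 1810.345ms

1. 0.0ms @ 0 + 775.862ms (3/2)
2. 775.862ms @ 3/2 + 775.862ms (3/2)
3. 1551.724ms @ 3 + 258.621ms (1/2)
4. 1810.345ms @ 7/2 + 258.621ms (1/2)
5. 2068.966ms @ 4 + 1034.483ms (2)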